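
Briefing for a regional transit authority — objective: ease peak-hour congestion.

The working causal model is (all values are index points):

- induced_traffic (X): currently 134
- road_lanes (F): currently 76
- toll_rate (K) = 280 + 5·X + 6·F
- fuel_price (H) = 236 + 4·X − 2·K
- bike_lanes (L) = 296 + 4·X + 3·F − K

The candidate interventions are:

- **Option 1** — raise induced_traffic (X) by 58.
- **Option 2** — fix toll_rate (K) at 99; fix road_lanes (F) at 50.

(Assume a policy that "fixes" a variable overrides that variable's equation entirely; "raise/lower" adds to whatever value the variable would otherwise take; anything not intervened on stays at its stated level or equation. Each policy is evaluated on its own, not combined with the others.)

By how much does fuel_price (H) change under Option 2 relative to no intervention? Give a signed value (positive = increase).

2614

Baseline:
  X = 134
  F = 76
  K = 280 + 5·134 + 6·76 = 1406
  H = 236 + 4·134 − 2·1406 = -2040
Option 2 (K := 99, F := 50):
  X = 134
  F = 50
  K = 99
  H = 236 + 4·134 − 2·99 = 574
Change in H: 574 − (-2040) = 2614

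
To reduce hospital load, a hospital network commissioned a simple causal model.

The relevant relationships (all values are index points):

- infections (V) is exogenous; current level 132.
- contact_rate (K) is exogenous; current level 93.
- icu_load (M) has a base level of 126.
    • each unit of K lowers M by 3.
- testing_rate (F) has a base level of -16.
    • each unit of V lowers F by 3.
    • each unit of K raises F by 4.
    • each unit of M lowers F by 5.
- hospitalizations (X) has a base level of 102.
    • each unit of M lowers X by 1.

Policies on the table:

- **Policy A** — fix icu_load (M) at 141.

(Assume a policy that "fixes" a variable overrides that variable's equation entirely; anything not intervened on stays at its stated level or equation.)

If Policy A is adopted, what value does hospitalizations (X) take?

Policy A (M := 141):
  K = 93
  M = 141
  X = 102 − 141 = -39

-39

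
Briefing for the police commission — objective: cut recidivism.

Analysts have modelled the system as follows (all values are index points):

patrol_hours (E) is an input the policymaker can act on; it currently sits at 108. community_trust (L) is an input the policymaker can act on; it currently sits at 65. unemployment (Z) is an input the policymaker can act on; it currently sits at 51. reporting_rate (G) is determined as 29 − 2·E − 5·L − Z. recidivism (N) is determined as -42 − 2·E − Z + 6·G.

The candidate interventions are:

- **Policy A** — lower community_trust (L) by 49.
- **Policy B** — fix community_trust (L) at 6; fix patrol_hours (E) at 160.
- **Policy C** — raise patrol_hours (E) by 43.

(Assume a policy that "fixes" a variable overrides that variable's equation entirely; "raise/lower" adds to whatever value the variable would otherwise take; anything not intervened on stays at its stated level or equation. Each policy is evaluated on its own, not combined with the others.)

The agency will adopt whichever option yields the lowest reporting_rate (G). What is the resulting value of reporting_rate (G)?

-649

Policy A (L − 49):
  E = 108
  L = 65 − 49 = 16
  Z = 51
  G = 29 − 2·108 − 5·16 − 51 = -318
Policy B (L := 6, E := 160):
  E = 160
  L = 6
  Z = 51
  G = 29 − 2·160 − 5·6 − 51 = -372
Policy C (E + 43):
  E = 108 + 43 = 151
  L = 65
  Z = 51
  G = 29 − 2·151 − 5·65 − 51 = -649
Comparing — Policy A: G=-318, Policy B: G=-372, Policy C: G=-649. Lowest is -649 (Policy C).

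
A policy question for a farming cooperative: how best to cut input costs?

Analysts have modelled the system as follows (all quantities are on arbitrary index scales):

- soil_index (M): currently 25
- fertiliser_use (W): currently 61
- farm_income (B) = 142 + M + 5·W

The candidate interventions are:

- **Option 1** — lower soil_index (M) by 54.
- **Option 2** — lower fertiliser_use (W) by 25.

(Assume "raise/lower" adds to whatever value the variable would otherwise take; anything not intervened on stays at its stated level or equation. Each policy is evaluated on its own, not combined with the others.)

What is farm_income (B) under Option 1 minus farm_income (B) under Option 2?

Option 1 (M − 54):
  M = 25 − 54 = -29
  W = 61
  B = 142 + (-29) + 5·61 = 418
Option 2 (W − 25):
  M = 25
  W = 61 − 25 = 36
  B = 142 + 25 + 5·36 = 347
B: 418 − 347 = 71

71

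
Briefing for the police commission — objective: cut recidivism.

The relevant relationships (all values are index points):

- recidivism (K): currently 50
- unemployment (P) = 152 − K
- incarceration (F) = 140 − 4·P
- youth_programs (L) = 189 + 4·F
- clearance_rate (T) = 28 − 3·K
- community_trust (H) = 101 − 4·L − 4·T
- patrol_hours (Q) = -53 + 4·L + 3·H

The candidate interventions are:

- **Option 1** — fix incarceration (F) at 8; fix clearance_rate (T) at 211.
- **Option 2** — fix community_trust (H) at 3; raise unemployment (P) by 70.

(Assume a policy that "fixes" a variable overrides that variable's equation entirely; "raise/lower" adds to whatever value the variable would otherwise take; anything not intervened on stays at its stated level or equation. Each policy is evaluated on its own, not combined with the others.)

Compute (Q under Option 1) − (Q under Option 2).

Option 1 (F := 8, T := 211):
  K = 50
  P = 152 − 50 = 102
  F = 8
  L = 189 + 4·8 = 221
  T = 211
  H = 101 − 4·221 − 4·211 = -1627
  Q = -53 + 4·221 + 3·(-1627) = -4050
Option 2 (H := 3, P + 70):
  K = 50
  P = 152 − 50 (+70 from intervention) = 172
  F = 140 − 4·172 = -548
  L = 189 + 4·(-548) = -2003
  T = 28 − 3·50 = -122
  H = 3
  Q = -53 + 4·(-2003) + 3·3 = -8056
Q: -4050 − (-8056) = 4006

4006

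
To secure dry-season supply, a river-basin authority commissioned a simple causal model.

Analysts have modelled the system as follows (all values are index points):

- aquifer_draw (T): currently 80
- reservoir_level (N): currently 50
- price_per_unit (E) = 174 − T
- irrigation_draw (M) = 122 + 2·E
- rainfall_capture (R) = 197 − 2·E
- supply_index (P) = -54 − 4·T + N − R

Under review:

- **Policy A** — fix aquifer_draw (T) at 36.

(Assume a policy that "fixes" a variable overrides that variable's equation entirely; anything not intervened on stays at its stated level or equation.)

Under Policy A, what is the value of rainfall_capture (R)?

-79

Policy A (T := 36):
  T = 36
  E = 174 − 36 = 138
  R = 197 − 2·138 = -79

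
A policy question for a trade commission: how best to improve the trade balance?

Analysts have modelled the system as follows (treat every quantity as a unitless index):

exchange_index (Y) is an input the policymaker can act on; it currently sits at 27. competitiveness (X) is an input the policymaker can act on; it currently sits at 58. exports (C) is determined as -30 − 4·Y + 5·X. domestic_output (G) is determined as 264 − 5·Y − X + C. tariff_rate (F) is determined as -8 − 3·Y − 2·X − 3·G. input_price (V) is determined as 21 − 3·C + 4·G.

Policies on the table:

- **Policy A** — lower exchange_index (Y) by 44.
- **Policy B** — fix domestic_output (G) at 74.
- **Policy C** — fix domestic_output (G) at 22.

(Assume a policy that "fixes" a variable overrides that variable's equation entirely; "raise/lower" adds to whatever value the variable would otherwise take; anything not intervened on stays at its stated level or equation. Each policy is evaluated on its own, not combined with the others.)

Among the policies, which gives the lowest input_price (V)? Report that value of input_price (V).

-347

Policy A (Y − 44):
  Y = 27 − 44 = -17
  X = 58
  C = -30 − 4·(-17) + 5·58 = 328
  G = 264 − 5·(-17) − 58 + 328 = 619
  V = 21 − 3·328 + 4·619 = 1513
Policy B (G := 74):
  Y = 27
  X = 58
  C = -30 − 4·27 + 5·58 = 152
  G = 74
  V = 21 − 3·152 + 4·74 = -139
Policy C (G := 22):
  Y = 27
  X = 58
  C = -30 − 4·27 + 5·58 = 152
  G = 22
  V = 21 − 3·152 + 4·22 = -347
Comparing — Policy A: V=1513, Policy B: V=-139, Policy C: V=-347. Lowest is -347 (Policy C).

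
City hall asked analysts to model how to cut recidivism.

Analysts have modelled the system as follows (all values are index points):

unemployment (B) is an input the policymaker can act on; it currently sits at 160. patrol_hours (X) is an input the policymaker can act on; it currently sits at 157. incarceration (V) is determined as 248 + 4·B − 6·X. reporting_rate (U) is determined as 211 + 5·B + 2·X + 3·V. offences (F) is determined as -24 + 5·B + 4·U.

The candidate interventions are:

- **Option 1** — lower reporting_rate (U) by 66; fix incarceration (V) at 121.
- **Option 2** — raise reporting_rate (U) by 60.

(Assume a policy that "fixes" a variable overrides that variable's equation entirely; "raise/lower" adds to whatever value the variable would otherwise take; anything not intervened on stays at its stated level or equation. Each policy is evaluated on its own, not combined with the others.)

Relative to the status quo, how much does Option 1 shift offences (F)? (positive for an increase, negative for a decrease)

Baseline:
  B = 160
  X = 157
  V = 248 + 4·160 − 6·157 = -54
  U = 211 + 5·160 + 2·157 + 3·(-54) = 1163
  F = -24 + 5·160 + 4·1163 = 5428
Option 1 (U − 66, V := 121):
  B = 160
  X = 157
  V = 121
  U = 211 + 5·160 + 2·157 + 3·121 (−66 from intervention) = 1622
  F = -24 + 5·160 + 4·1622 = 7264
Change in F: 7264 − 5428 = 1836

1836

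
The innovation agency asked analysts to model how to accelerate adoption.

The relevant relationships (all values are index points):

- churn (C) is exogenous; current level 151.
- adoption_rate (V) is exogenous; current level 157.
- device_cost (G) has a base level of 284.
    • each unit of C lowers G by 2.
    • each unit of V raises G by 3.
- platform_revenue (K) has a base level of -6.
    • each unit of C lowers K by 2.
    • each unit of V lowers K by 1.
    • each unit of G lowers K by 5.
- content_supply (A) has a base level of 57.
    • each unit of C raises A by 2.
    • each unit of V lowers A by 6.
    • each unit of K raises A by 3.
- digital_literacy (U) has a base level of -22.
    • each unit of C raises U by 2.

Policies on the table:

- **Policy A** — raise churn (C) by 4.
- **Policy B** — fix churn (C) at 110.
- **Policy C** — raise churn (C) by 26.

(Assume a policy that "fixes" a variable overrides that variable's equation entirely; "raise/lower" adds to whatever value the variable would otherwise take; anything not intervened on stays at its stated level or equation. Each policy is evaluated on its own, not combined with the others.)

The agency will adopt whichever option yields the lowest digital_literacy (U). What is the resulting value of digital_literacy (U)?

Policy A (C + 4):
  C = 151 + 4 = 155
  U = -22 + 2·155 = 288
Policy B (C := 110):
  C = 110
  U = -22 + 2·110 = 198
Policy C (C + 26):
  C = 151 + 26 = 177
  U = -22 + 2·177 = 332
Comparing — Policy A: U=288, Policy B: U=198, Policy C: U=332. Lowest is 198 (Policy B).

198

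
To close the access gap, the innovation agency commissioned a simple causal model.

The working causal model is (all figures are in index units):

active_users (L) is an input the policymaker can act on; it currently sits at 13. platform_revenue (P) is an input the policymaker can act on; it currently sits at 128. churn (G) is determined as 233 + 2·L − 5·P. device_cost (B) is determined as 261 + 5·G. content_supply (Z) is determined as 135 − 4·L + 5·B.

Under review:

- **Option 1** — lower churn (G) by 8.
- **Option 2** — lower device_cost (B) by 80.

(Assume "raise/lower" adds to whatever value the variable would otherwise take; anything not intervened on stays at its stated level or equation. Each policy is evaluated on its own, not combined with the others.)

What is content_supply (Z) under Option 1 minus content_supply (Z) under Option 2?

Option 1 (G − 8):
  L = 13
  P = 128
  G = 233 + 2·13 − 5·128 (−8 from intervention) = -389
  B = 261 + 5·(-389) = -1684
  Z = 135 − 4·13 + 5·(-1684) = -8337
Option 2 (B − 80):
  L = 13
  P = 128
  G = 233 + 2·13 − 5·128 = -381
  B = 261 + 5·(-381) (−80 from intervention) = -1724
  Z = 135 − 4·13 + 5·(-1724) = -8537
Z: -8337 − (-8537) = 200

200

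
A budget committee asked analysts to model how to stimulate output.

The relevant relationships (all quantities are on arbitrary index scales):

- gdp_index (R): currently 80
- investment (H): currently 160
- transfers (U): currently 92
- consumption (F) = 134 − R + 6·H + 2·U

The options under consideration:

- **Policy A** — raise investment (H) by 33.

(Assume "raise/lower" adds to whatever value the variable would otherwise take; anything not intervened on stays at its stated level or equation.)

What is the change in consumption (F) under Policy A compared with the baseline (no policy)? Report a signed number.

198

Baseline:
  R = 80
  H = 160
  U = 92
  F = 134 − 80 + 6·160 + 2·92 = 1198
Policy A (H + 33):
  R = 80
  H = 160 + 33 = 193
  U = 92
  F = 134 − 80 + 6·193 + 2·92 = 1396
Change in F: 1396 − 1198 = 198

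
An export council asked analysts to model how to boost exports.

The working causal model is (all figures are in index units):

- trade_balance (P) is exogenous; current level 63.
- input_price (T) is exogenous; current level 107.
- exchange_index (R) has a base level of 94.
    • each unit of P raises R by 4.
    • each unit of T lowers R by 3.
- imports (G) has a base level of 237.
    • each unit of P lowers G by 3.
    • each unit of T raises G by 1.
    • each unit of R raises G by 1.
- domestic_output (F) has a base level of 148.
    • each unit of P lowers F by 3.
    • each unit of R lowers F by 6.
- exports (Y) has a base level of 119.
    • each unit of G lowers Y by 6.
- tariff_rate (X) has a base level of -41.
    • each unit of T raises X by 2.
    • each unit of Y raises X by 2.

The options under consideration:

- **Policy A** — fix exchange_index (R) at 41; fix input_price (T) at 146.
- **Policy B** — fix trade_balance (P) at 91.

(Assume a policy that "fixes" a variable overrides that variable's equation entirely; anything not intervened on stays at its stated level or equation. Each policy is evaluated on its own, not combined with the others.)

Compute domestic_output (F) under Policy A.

Policy A (R := 41, T := 146):
  P = 63
  T = 146
  R = 41
  F = 148 − 3·63 − 6·41 = -287

-287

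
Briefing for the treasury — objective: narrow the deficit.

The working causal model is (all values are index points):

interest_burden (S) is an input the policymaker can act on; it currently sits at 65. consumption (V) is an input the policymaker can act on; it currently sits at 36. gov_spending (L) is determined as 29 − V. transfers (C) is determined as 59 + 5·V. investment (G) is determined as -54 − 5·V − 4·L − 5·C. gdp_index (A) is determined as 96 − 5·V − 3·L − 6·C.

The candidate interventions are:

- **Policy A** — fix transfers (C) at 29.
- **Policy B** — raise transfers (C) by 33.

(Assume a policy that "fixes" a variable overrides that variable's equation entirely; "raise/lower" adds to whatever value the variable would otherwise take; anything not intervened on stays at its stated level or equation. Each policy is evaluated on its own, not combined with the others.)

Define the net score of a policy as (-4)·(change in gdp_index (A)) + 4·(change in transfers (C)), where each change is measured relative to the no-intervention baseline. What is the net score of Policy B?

924

Baseline:
  V = 36
  L = 29 − 36 = -7
  C = 59 + 5·36 = 239
  A = 96 − 5·36 − 3·(-7) − 6·239 = -1497
Policy B (C + 33):
  V = 36
  L = 29 − 36 = -7
  C = 59 + 5·36 (+33 from intervention) = 272
  A = 96 − 5·36 − 3·(-7) − 6·272 = -1695
ΔA = -1695 − (-1497) = -198; ΔC = 272 − 239 = 33
Score = (-4)·(-198) + 4·33 = 924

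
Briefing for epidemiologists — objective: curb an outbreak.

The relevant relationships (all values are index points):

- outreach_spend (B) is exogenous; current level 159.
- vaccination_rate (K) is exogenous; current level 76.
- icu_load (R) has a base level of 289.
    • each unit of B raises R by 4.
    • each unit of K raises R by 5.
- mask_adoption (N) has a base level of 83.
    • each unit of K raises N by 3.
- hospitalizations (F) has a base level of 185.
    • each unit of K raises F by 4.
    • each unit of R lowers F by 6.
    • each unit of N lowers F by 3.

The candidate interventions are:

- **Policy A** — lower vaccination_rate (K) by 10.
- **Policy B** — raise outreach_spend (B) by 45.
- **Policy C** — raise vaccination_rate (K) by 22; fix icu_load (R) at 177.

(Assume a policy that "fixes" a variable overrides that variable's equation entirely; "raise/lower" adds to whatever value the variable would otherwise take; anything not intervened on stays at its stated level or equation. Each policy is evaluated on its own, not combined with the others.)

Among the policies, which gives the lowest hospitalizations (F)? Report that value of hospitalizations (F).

-9354

Policy A (K − 10):
  B = 159
  K = 76 − 10 = 66
  R = 289 + 4·159 + 5·66 = 1255
  N = 83 + 3·66 = 281
  F = 185 + 4·66 − 6·1255 − 3·281 = -7924
Policy B (B + 45):
  B = 159 + 45 = 204
  K = 76
  R = 289 + 4·204 + 5·76 = 1485
  N = 83 + 3·76 = 311
  F = 185 + 4·76 − 6·1485 − 3·311 = -9354
Policy C (K + 22, R := 177):
  B = 159
  K = 76 + 22 = 98
  R = 177
  N = 83 + 3·98 = 377
  F = 185 + 4·98 − 6·177 − 3·377 = -1616
Comparing — Policy A: F=-7924, Policy B: F=-9354, Policy C: F=-1616. Lowest is -9354 (Policy B).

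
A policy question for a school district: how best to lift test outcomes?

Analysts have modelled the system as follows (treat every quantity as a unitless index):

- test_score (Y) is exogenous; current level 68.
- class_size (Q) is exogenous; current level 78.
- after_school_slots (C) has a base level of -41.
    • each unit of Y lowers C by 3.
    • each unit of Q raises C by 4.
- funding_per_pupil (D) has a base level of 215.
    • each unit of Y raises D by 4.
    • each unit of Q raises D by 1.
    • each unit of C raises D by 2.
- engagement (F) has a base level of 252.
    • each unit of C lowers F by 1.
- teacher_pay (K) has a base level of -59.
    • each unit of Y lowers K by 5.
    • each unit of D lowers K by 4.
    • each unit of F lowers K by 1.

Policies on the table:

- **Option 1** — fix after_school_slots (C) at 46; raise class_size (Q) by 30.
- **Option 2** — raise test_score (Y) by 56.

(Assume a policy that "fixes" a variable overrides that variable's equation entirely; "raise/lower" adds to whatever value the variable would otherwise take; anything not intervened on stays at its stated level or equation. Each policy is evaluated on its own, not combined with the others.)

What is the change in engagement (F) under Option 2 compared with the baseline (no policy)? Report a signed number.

Baseline:
  Y = 68
  Q = 78
  C = -41 − 3·68 + 4·78 = 67
  F = 252 − 67 = 185
Option 2 (Y + 56):
  Y = 68 + 56 = 124
  Q = 78
  C = -41 − 3·124 + 4·78 = -101
  F = 252 − (-101) = 353
Change in F: 353 − 185 = 168

168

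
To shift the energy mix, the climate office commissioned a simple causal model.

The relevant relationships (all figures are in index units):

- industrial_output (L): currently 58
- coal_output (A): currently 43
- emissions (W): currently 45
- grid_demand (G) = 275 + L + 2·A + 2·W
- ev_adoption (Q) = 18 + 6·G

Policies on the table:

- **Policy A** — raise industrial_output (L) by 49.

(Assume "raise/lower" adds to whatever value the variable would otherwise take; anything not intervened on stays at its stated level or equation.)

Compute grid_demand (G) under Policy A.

558

Policy A (L + 49):
  L = 58 + 49 = 107
  A = 43
  W = 45
  G = 275 + 107 + 2·43 + 2·45 = 558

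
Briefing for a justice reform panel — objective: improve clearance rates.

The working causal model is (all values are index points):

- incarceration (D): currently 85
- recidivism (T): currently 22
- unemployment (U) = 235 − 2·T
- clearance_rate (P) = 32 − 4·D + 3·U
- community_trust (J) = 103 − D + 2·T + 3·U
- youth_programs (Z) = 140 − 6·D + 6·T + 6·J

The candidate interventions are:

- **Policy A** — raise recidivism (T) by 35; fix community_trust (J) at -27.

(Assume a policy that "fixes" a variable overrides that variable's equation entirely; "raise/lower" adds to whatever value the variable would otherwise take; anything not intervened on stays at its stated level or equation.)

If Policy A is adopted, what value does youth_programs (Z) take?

-190

Policy A (T + 35, J := -27):
  D = 85
  T = 22 + 35 = 57
  U = 235 − 2·57 = 121
  J = -27
  Z = 140 − 6·85 + 6·57 + 6·(-27) = -190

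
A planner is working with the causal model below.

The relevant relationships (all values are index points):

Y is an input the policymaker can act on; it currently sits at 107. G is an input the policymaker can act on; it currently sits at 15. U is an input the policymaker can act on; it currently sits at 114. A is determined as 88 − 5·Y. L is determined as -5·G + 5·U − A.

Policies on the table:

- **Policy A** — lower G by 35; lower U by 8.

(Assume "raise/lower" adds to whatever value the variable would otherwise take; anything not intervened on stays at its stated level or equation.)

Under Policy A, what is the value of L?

1077

Policy A (G − 35, U − 8):
  Y = 107
  G = 15 − 35 = -20
  U = 114 − 8 = 106
  A = 88 − 5·107 = -447
  L = 0 − 5·(-20) + 5·106 − (-447) = 1077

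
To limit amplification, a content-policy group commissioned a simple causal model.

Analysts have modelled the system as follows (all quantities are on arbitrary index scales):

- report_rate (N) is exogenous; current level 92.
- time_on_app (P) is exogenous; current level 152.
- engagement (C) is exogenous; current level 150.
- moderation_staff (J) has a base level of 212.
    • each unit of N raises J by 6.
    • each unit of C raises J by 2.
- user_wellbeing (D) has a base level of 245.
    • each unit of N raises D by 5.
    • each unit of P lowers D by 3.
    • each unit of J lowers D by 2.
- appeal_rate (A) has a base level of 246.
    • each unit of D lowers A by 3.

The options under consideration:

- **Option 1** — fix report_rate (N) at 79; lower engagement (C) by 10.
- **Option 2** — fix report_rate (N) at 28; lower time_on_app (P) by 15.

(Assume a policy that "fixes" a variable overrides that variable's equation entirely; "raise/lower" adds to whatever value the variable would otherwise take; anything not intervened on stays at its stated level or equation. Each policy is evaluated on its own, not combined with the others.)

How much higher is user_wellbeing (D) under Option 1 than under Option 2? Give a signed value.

Option 1 (N := 79, C − 10):
  N = 79
  P = 152
  C = 150 − 10 = 140
  J = 212 + 6·79 + 2·140 = 966
  D = 245 + 5·79 − 3·152 − 2·966 = -1748
Option 2 (N := 28, P − 15):
  N = 28
  P = 152 − 15 = 137
  C = 150
  J = 212 + 6·28 + 2·150 = 680
  D = 245 + 5·28 − 3·137 − 2·680 = -1386
D: -1748 − (-1386) = -362

-362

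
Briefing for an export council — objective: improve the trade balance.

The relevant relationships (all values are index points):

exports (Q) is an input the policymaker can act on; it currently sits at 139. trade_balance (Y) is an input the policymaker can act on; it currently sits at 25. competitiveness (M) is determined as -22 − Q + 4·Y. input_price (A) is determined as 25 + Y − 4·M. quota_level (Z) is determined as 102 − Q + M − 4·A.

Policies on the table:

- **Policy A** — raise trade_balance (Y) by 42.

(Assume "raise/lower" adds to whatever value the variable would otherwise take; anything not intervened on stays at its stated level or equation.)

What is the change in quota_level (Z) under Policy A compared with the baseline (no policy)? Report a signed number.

Baseline:
  Q = 139
  Y = 25
  M = -22 − 139 + 4·25 = -61
  A = 25 + 25 − 4·(-61) = 294
  Z = 102 − 139 + (-61) − 4·294 = -1274
Policy A (Y + 42):
  Q = 139
  Y = 25 + 42 = 67
  M = -22 − 139 + 4·67 = 107
  A = 25 + 67 − 4·107 = -336
  Z = 102 − 139 + 107 − 4·(-336) = 1414
Change in Z: 1414 − (-1274) = 2688

2688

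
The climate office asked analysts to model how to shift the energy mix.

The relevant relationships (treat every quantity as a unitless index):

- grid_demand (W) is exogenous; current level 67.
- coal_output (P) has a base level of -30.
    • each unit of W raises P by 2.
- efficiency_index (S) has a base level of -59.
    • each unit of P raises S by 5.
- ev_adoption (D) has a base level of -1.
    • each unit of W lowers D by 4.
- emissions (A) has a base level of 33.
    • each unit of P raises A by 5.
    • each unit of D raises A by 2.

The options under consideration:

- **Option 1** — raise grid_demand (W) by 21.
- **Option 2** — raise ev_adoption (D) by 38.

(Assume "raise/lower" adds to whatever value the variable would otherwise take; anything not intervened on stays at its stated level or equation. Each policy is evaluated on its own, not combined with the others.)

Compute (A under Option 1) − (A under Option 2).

-34

Option 1 (W + 21):
  W = 67 + 21 = 88
  P = -30 + 2·88 = 146
  D = -1 − 4·88 = -353
  A = 33 + 5·146 + 2·(-353) = 57
Option 2 (D + 38):
  W = 67
  P = -30 + 2·67 = 104
  D = -1 − 4·67 (+38 from intervention) = -231
  A = 33 + 5·104 + 2·(-231) = 91
A: 57 − 91 = -34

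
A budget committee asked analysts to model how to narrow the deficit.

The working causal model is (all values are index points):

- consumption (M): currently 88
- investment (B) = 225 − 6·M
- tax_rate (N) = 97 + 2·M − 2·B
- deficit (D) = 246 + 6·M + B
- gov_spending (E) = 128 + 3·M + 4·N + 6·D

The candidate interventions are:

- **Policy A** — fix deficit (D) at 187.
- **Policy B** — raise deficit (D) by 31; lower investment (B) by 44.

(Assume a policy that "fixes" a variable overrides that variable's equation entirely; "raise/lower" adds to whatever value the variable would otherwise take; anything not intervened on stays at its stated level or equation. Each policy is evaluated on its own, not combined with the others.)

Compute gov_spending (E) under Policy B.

7008

Policy B (D + 31, B − 44):
  M = 88
  B = 225 − 6·88 (−44 from intervention) = -347
  N = 97 + 2·88 − 2·(-347) = 967
  D = 246 + 6·88 + (-347) (+31 from intervention) = 458
  E = 128 + 3·88 + 4·967 + 6·458 = 7008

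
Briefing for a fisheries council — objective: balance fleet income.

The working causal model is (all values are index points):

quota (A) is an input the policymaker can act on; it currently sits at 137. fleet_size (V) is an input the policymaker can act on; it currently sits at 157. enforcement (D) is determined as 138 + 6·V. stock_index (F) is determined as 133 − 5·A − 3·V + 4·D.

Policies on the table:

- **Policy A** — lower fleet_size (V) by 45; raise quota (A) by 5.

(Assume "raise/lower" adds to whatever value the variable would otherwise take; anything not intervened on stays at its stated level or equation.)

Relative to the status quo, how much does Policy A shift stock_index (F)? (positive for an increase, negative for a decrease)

Baseline:
  A = 137
  V = 157
  D = 138 + 6·157 = 1080
  F = 133 − 5·137 − 3·157 + 4·1080 = 3297
Policy A (V − 45, A + 5):
  A = 137 + 5 = 142
  V = 157 − 45 = 112
  D = 138 + 6·112 = 810
  F = 133 − 5·142 − 3·112 + 4·810 = 2327
Change in F: 2327 − 3297 = -970

-970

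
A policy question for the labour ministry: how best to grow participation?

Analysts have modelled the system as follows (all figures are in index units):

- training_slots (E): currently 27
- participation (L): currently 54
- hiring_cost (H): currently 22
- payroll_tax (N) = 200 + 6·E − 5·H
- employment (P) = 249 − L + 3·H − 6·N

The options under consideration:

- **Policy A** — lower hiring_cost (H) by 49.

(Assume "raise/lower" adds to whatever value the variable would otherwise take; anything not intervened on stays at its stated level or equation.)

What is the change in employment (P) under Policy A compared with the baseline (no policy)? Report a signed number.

Baseline:
  E = 27
  L = 54
  H = 22
  N = 200 + 6·27 − 5·22 = 252
  P = 249 − 54 + 3·22 − 6·252 = -1251
Policy A (H − 49):
  E = 27
  L = 54
  H = 22 − 49 = -27
  N = 200 + 6·27 − 5·(-27) = 497
  P = 249 − 54 + 3·(-27) − 6·497 = -2868
Change in P: -2868 − (-1251) = -1617

-1617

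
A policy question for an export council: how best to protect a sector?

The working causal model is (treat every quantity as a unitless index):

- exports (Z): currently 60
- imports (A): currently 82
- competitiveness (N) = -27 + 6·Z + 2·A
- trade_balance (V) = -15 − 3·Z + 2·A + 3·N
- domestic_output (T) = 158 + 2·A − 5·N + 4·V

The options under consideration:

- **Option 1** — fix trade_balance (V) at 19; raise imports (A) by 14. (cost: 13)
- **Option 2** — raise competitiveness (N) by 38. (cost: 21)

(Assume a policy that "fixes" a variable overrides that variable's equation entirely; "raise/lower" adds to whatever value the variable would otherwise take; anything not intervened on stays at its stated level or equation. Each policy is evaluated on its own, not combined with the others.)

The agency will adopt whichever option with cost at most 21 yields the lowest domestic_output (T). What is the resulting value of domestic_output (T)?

-2199

Option 1 (V := 19, A + 14):
  Z = 60
  A = 82 + 14 = 96
  N = -27 + 6·60 + 2·96 = 525
  V = 19
  T = 158 + 2·96 − 5·525 + 4·19 = -2199
Option 2 (N + 38):
  Z = 60
  A = 82
  N = -27 + 6·60 + 2·82 (+38 from intervention) = 535
  V = -15 − 3·60 + 2·82 + 3·535 = 1574
  T = 158 + 2·82 − 5·535 + 4·1574 = 3943
Comparing — Option 1: T=-2199, Option 2: T=3943. Lowest is -2199 (Option 1).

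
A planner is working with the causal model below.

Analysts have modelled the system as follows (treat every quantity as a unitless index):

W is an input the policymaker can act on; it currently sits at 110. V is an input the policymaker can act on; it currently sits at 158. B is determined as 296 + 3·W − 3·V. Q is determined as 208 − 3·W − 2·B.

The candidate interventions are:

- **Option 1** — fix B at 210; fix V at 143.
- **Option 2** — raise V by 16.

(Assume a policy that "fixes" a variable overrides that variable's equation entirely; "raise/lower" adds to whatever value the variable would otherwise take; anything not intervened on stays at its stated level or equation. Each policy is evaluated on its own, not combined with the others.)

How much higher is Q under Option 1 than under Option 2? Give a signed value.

Option 1 (B := 210, V := 143):
  W = 110
  V = 143
  B = 210
  Q = 208 − 3·110 − 2·210 = -542
Option 2 (V + 16):
  W = 110
  V = 158 + 16 = 174
  B = 296 + 3·110 − 3·174 = 104
  Q = 208 − 3·110 − 2·104 = -330
Q: -542 − (-330) = -212

-212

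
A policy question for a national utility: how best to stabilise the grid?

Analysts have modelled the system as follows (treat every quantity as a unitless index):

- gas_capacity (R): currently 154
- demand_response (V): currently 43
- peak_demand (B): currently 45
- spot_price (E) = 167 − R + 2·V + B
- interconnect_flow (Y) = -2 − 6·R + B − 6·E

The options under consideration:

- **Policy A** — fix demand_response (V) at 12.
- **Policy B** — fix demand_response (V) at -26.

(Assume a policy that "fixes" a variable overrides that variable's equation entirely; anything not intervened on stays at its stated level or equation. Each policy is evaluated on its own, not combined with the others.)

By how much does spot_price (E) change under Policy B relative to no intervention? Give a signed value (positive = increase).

Baseline:
  R = 154
  V = 43
  B = 45
  E = 167 − 154 + 2·43 + 45 = 144
Policy B (V := -26):
  R = 154
  V = -26
  B = 45
  E = 167 − 154 + 2·(-26) + 45 = 6
Change in E: 6 − 144 = -138

-138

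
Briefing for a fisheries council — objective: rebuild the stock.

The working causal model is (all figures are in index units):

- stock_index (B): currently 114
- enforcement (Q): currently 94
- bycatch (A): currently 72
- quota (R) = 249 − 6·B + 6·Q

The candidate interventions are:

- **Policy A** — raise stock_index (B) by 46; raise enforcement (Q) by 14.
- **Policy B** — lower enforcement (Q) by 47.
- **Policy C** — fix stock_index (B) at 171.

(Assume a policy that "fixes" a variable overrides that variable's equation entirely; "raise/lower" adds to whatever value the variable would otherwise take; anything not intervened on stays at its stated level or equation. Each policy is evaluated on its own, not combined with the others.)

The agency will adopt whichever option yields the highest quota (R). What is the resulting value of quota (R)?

Policy A (B + 46, Q + 14):
  B = 114 + 46 = 160
  Q = 94 + 14 = 108
  R = 249 − 6·160 + 6·108 = -63
Policy B (Q − 47):
  B = 114
  Q = 94 − 47 = 47
  R = 249 − 6·114 + 6·47 = -153
Policy C (B := 171):
  B = 171
  Q = 94
  R = 249 − 6·171 + 6·94 = -213
Comparing — Policy A: R=-63, Policy B: R=-153, Policy C: R=-213. Highest is -63 (Policy A).

-63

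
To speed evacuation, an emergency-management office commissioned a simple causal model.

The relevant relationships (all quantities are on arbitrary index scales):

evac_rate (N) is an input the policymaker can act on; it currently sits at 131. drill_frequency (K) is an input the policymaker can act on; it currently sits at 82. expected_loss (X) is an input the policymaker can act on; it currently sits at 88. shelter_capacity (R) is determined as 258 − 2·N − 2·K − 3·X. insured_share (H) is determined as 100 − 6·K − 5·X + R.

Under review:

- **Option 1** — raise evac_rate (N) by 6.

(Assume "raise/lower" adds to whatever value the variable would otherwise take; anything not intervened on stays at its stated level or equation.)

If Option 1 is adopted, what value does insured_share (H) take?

Option 1 (N + 6):
  N = 131 + 6 = 137
  K = 82
  X = 88
  R = 258 − 2·137 − 2·82 − 3·88 = -444
  H = 100 − 6·82 − 5·88 + (-444) = -1276

-1276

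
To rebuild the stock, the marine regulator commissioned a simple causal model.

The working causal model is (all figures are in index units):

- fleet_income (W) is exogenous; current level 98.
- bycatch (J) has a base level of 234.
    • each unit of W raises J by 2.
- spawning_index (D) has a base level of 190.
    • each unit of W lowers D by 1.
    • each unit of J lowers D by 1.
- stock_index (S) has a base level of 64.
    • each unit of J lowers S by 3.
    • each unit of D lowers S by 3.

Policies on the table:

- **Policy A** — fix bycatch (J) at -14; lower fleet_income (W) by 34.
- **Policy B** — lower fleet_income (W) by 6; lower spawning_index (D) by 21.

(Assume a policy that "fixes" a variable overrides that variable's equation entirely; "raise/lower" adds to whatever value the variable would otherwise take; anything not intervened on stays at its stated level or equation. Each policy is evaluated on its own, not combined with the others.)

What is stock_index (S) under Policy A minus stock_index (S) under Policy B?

Policy A (J := -14, W − 34):
  W = 98 − 34 = 64
  J = -14
  D = 190 − 64 − (-14) = 140
  S = 64 − 3·(-14) − 3·140 = -314
Policy B (W − 6, D − 21):
  W = 98 − 6 = 92
  J = 234 + 2·92 = 418
  D = 190 − 92 − 418 (−21 from intervention) = -341
  S = 64 − 3·418 − 3·(-341) = -167
S: -314 − (-167) = -147

-147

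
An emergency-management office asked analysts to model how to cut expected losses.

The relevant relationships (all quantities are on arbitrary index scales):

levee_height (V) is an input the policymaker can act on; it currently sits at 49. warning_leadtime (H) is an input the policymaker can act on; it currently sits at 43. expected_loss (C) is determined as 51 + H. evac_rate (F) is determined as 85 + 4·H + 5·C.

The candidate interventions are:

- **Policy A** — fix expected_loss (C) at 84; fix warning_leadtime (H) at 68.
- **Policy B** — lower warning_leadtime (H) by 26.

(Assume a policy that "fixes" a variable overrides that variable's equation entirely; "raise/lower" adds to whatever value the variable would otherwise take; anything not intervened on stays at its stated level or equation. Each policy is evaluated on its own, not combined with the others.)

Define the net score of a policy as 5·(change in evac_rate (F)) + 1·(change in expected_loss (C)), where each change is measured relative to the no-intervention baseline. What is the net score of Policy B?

-1196

Baseline:
  H = 43
  C = 51 + 43 = 94
  F = 85 + 4·43 + 5·94 = 727
Policy B (H − 26):
  H = 43 − 26 = 17
  C = 51 + 17 = 68
  F = 85 + 4·17 + 5·68 = 493
ΔF = 493 − 727 = -234; ΔC = 68 − 94 = -26
Score = 5·(-234) + 1·(-26) = -1196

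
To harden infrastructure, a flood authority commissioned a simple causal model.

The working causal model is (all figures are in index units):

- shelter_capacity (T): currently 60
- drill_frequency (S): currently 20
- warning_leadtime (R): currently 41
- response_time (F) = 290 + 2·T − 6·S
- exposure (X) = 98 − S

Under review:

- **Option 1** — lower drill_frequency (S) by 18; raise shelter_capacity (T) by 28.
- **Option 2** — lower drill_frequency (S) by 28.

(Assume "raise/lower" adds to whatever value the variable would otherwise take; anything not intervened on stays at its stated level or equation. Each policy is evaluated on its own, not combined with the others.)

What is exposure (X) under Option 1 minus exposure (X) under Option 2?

-10

Option 1 (S − 18, T + 28):
  S = 20 − 18 = 2
  X = 98 − 2 = 96
Option 2 (S − 28):
  S = 20 − 28 = -8
  X = 98 − (-8) = 106
X: 96 − 106 = -10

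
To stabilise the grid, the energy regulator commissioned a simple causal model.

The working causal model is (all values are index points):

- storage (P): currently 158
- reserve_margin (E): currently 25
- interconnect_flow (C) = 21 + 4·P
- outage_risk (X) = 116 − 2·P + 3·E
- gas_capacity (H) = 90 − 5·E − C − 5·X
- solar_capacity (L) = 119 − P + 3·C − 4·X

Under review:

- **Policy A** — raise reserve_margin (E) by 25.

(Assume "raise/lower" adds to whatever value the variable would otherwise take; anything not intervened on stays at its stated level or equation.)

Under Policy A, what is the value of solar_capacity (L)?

2120

Policy A (E + 25):
  P = 158
  E = 25 + 25 = 50
  C = 21 + 4·158 = 653
  X = 116 − 2·158 + 3·50 = -50
  L = 119 − 158 + 3·653 − 4·(-50) = 2120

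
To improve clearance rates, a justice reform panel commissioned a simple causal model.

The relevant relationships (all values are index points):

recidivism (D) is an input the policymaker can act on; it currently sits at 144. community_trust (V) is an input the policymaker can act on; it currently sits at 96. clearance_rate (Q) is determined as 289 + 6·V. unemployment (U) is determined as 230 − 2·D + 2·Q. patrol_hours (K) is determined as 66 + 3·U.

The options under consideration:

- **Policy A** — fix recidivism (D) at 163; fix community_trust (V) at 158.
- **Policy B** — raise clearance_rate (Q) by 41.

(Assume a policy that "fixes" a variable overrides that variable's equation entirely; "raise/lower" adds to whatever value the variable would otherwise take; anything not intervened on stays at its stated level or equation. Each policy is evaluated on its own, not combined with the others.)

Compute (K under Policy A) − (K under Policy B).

Policy A (D := 163, V := 158):
  D = 163
  V = 158
  Q = 289 + 6·158 = 1237
  U = 230 − 2·163 + 2·1237 = 2378
  K = 66 + 3·2378 = 7200
Policy B (Q + 41):
  D = 144
  V = 96
  Q = 289 + 6·96 (+41 from intervention) = 906
  U = 230 − 2·144 + 2·906 = 1754
  K = 66 + 3·1754 = 5328
K: 7200 − 5328 = 1872

1872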